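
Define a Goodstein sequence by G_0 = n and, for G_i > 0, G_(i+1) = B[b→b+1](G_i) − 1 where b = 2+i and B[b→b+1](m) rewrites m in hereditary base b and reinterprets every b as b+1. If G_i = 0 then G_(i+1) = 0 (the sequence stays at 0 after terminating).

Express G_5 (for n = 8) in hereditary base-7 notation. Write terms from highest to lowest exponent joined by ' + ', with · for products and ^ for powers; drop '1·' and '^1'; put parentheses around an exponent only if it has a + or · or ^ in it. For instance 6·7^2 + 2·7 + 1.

2·7^7 + 2·7^2 + 7 + 4

[0] 8 ≡ 2^(2 + 1) (base 2). Lift 3: 81. −1: 80.
[1] 80 ≡ 2·3^3 + 2·3^2 + 2·3 + 2 (base 3). Lift 4: 554. −1: 553.
[2] 553 ≡ 2·4^4 + 2·4^2 + 2·4 + 1 (base 4). Lift 5: 6311. −1: 6310.
[3] 6310 ≡ 2·5^5 + 2·5^2 + 2·5 (base 5). Lift 6: 93396. −1: 93395.
[4] 93395 ≡ 2·6^6 + 2·6^2 + 6 + 5 (base 6). Lift 7: 1647196. −1: 1647195.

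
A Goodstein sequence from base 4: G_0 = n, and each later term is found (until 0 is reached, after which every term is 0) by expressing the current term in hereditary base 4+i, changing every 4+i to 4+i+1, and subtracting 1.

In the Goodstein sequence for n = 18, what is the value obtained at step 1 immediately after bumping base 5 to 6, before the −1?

step 0: 18 = 4^2 + 2; sub 5 for 4: 5^2 + 2; = 27; G_1 = 27−1 = 26
step 1: 26 = 5^2 + 1; sub 6 for 5: 6^2 + 1; = 37; G_2 = 37−1 = 36

37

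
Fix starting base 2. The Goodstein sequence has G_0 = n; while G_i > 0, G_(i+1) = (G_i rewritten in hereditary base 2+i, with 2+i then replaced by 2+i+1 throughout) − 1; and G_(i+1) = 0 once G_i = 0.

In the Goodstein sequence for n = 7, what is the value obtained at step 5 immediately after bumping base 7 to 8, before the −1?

G_0=7  [base 2] 2^2 + 2 + 1  →[2↦3]→  3^3 + 3 + 1 = 31  −1 ⇒ G_1=30
G_1=30  [base 3] 3^3 + 3  →[3↦4]→  4^4 + 4 = 260  −1 ⇒ G_2=259
G_2=259  [base 4] 4^4 + 3  →[4↦5]→  5^5 + 3 = 3128  −1 ⇒ G_3=3127
G_3=3127  [base 5] 5^5 + 2  →[5↦6]→  6^6 + 2 = 46658  −1 ⇒ G_4=46657
G_4=46657  [base 6] 6^6 + 1  →[6↦7]→  7^7 + 1 = 823544  −1 ⇒ G_5=823543
G_5=823543  [base 7] 7^7  →[7↦8]→  8^8 = 16777216  −1 ⇒ G_6=16777215

16777216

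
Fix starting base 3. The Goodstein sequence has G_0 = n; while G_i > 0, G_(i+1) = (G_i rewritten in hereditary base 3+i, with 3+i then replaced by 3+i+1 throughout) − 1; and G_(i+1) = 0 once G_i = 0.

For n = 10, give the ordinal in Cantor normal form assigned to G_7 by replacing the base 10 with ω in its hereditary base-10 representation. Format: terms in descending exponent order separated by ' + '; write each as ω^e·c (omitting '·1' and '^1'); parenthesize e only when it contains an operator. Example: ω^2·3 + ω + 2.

ω·3 + 9

base 3: 10 = 3^2 + 1; at 4: 4^2 + 1 = 17; next = 16
base 4: 16 = 4^2; at 5: 5^2 = 25; next = 24
base 5: 24 = 4·5 + 4; at 6: 4·6 + 4 = 28; next = 27
base 6: 27 = 4·6 + 3; at 7: 4·7 + 3 = 31; next = 30
base 7: 30 = 4·7 + 2; at 8: 4·8 + 2 = 34; next = 33
base 8: 33 = 4·8 + 1; at 9: 4·9 + 1 = 37; next = 36
base 9: 36 = 4·9; at 10: 4·10 = 40; next = 39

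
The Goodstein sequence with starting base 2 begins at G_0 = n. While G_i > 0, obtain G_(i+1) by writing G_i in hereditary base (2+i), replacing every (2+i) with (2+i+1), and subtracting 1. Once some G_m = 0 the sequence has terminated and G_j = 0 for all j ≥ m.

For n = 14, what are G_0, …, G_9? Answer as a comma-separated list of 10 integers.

G_0=14  [base 2] 2^(2 + 1) + 2^2 + 2  →[2↦3]→  3^(3 + 1) + 3^3 + 3 = 111  −1 ⇒ G_1=110
G_1=110  [base 3] 3^(3 + 1) + 3^3 + 2  →[3↦4]→  4^(4 + 1) + 4^4 + 2 = 1282  −1 ⇒ G_2=1281
G_2=1281  [base 4] 4^(4 + 1) + 4^4 + 1  →[4↦5]→  5^(5 + 1) + 5^5 + 1 = 18751  −1 ⇒ G_3=18750
G_3=18750  [base 5] 5^(5 + 1) + 5^5  →[5↦6]→  6^(6 + 1) + 6^6 = 326592  −1 ⇒ G_4=326591
G_4=326591  [base 6] 6^(6 + 1) + 5·6^5 + 5·6^4 + 5·6^3 + 5·6^2 + 5·6 + 5  →[6↦7]→  7^(7 + 1) + 5·7^5 + 5·7^4 + 5·7^3 + 5·7^2 + 5·7 + 5 = 5862841  −1 ⇒ G_5=5862840
G_5=5862840  [base 7] 7^(7 + 1) + 5·7^5 + 5·7^4 + 5·7^3 + 5·7^2 + 5·7 + 4  →[7↦8]→  8^(8 + 1) + 5·8^5 + 5·8^4 + 5·8^3 + 5·8^2 + 5·8 + 4 = 134404972  −1 ⇒ G_6=134404971
G_6=134404971  [base 8] 8^(8 + 1) + 5·8^5 + 5·8^4 + 5·8^3 + 5·8^2 + 5·8 + 3  →[8↦9]→  9^(9 + 1) + 5·9^5 + 5·9^4 + 5·9^3 + 5·9^2 + 5·9 + 3 = 3487116549  −1 ⇒ G_7=3487116548
G_7=3487116548  [base 9] 9^(9 + 1) + 5·9^5 + 5·9^4 + 5·9^3 + 5·9^2 + 5·9 + 2  →[9↦10]→  10^(10 + 1) + 5·10^5 + 5·10^4 + 5·10^3 + 5·10^2 + 5·10 + 2 = 100000555552  −1 ⇒ G_8=100000555551
G_8=100000555551  [base 10] 10^(10 + 1) + 5·10^5 + 5·10^4 + 5·10^3 + 5·10^2 + 5·10 + 1  →[10↦11]→  11^(11 + 1) + 5·11^5 + 5·11^4 + 5·11^3 + 5·11^2 + 5·11 + 1 = 3138429262497  −1 ⇒ G_9=3138429262496

14, 110, 1281, 18750, 326591, 5862840, 134404971, 3487116548, 100000555551, 3138429262496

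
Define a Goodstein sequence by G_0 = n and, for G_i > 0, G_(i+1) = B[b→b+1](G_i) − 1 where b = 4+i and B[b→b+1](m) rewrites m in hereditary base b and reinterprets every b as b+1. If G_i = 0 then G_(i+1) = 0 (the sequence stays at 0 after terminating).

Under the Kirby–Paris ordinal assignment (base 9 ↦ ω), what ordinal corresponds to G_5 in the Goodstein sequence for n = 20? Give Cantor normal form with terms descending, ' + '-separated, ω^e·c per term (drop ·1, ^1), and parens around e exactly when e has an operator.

ω^2

[0] 20 ≡ 4^2 + 4 (base 4). Lift 5: 30. −1: 29.
[1] 29 ≡ 5^2 + 4 (base 5). Lift 6: 40. −1: 39.
[2] 39 ≡ 6^2 + 3 (base 6). Lift 7: 52. −1: 51.
[3] 51 ≡ 7^2 + 2 (base 7). Lift 8: 66. −1: 65.
[4] 65 ≡ 8^2 + 1 (base 8). Lift 9: 82. −1: 81.
[5] 81 ≡ 9^2 (base 9). Lift 10: 100. −1: 99.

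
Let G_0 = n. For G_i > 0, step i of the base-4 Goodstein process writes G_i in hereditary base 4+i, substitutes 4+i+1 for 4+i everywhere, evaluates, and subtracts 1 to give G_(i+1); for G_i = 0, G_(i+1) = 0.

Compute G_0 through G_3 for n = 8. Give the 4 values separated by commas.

[0] 8 ≡ 2·4 (base 4). Lift 5: 10. −1: 9.
[1] 9 ≡ 5 + 4 (base 5). Lift 6: 10. −1: 9.
[2] 9 ≡ 6 + 3 (base 6). Lift 7: 10. −1: 9.

8, 9, 9, 9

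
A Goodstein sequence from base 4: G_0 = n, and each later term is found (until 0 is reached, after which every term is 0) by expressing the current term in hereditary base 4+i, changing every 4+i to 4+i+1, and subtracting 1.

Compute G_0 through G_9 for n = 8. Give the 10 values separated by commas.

8, 9, 9, 9, 9, 9, 9, 8, 7, 6

G_0=8  [base 4] 2·4  →[4↦5]→  2·5 = 10  −1 ⇒ G_1=9
G_1=9  [base 5] 5 + 4  →[5↦6]→  6 + 4 = 10  −1 ⇒ G_2=9
G_2=9  [base 6] 6 + 3  →[6↦7]→  7 + 3 = 10  −1 ⇒ G_3=9
G_3=9  [base 7] 7 + 2  →[7↦8]→  8 + 2 = 10  −1 ⇒ G_4=9
G_4=9  [base 8] 8 + 1  →[8↦9]→  9 + 1 = 10  −1 ⇒ G_5=9
G_5=9  [base 9] 9  →[9↦10]→  10 = 10  −1 ⇒ G_6=9
G_6=9  [base 10] 9  →[10↦11]→  9 = 9  −1 ⇒ G_7=8
G_7=8  [base 11] 8  →[11↦12]→  8 = 8  −1 ⇒ G_8=7
G_8=7  [base 12] 7  →[12↦13]→  7 = 7  −1 ⇒ G_9=6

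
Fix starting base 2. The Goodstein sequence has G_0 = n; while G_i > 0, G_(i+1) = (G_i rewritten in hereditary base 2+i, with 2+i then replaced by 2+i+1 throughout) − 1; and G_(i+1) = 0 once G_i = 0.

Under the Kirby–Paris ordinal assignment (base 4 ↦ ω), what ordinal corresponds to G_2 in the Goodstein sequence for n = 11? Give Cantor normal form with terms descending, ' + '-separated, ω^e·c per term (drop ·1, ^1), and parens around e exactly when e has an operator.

ω^(ω + 1) + 3

[0] 11 ≡ 2^(2 + 1) + 2 + 1 (base 2). Lift 3: 85. −1: 84.
[1] 84 ≡ 3^(3 + 1) + 3 (base 3). Lift 4: 1028. −1: 1027.
[2] 1027 ≡ 4^(4 + 1) + 3 (base 4). Lift 5: 15628. −1: 15627.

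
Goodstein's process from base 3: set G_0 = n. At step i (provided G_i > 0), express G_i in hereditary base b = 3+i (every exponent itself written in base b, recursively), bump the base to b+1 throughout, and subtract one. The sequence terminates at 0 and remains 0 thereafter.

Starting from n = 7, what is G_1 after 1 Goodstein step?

(0) 7|_3 = 2·3 + 1 ↦ 2·4 + 1|_4 = 9 ⇒ 8
(1) 8|_4 = 2·4 ↦ 2·5|_5 = 10 ⇒ 9

8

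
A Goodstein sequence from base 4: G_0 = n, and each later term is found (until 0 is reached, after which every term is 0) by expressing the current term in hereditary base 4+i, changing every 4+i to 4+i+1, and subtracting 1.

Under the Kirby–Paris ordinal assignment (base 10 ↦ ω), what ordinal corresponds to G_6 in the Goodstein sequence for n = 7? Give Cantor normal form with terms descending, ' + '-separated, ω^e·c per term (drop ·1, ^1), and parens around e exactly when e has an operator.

5

i=0: 7 = 4 + 3 (b=4); 4→5: 5 + 3 = 8; 8−1 = 7
i=1: 7 = 5 + 2 (b=5); 5→6: 6 + 2 = 8; 8−1 = 7
i=2: 7 = 6 + 1 (b=6); 6→7: 7 + 1 = 8; 8−1 = 7
i=3: 7 = 7 (b=7); 7→8: 8 = 8; 8−1 = 7
i=4: 7 = 7 (b=8); 8→9: 7 = 7; 7−1 = 6
i=5: 6 = 6 (b=9); 9→10: 6 = 6; 6−1 = 5
i=6: 5 = 5 (b=10); 10→11: 5 = 5; 5−1 = 4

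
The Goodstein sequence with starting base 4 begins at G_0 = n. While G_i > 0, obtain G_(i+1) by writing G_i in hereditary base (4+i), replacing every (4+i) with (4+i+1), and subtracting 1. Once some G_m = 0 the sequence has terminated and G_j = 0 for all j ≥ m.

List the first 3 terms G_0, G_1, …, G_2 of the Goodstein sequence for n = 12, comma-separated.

[0] 12 ≡ 3·4 (base 4). Lift 5: 15. −1: 14.
[1] 14 ≡ 2·5 + 4 (base 5). Lift 6: 16. −1: 15.

12, 14, 15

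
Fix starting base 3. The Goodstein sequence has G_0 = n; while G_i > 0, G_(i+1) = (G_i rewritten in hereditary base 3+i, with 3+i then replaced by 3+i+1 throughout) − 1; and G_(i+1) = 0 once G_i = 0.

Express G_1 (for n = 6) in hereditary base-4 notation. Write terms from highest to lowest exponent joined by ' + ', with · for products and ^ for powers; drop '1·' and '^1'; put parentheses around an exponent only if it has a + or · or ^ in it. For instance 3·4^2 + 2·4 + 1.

4 + 3

(0) 6|_3 = 2·3 ↦ 2·4|_4 = 8 ⇒ 7
(1) 7|_4 = 4 + 3 ↦ 5 + 3|_5 = 8 ⇒ 7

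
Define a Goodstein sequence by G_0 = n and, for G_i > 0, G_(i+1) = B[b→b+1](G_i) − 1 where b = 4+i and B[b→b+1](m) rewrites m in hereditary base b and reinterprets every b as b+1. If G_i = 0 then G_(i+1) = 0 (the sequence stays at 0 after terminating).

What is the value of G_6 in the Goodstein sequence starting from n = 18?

(0) 18|_4 = 4^2 + 2 ↦ 5^2 + 2|_5 = 27 ⇒ 26
(1) 26|_5 = 5^2 + 1 ↦ 6^2 + 1|_6 = 37 ⇒ 36
(2) 36|_6 = 6^2 ↦ 7^2|_7 = 49 ⇒ 48
(3) 48|_7 = 6·7 + 6 ↦ 6·8 + 6|_8 = 54 ⇒ 53
(4) 53|_8 = 6·8 + 5 ↦ 6·9 + 5|_9 = 59 ⇒ 58
(5) 58|_9 = 6·9 + 4 ↦ 6·10 + 4|_10 = 64 ⇒ 63
(6) 63|_10 = 6·10 + 3 ↦ 6·11 + 3|_11 = 69 ⇒ 68

63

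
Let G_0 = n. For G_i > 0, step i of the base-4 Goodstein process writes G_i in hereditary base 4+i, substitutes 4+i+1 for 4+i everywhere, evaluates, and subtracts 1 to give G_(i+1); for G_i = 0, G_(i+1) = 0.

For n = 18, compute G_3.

48

[0] 18 ≡ 4^2 + 2 (base 4). Lift 5: 27. −1: 26.
[1] 26 ≡ 5^2 + 1 (base 5). Lift 6: 37. −1: 36.
[2] 36 ≡ 6^2 (base 6). Lift 7: 49. −1: 48.
[3] 48 ≡ 6·7 + 6 (base 7). Lift 8: 54. −1: 53.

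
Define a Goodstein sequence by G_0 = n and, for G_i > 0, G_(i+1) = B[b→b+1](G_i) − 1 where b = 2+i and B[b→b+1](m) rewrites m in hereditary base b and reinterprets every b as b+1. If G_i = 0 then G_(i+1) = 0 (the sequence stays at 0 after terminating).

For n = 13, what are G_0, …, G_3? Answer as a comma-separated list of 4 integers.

13, 108, 1279, 16092

i=0: 13 = 2^(2 + 1) + 2^2 + 1 (b=2); 2→3: 3^(3 + 1) + 3^3 + 1 = 109; 109−1 = 108
i=1: 108 = 3^(3 + 1) + 3^3 (b=3); 3→4: 4^(4 + 1) + 4^4 = 1280; 1280−1 = 1279
i=2: 1279 = 4^(4 + 1) + 3·4^3 + 3·4^2 + 3·4 + 3 (b=4); 4→5: 5^(5 + 1) + 3·5^3 + 3·5^2 + 3·5 + 3 = 16093; 16093−1 = 16092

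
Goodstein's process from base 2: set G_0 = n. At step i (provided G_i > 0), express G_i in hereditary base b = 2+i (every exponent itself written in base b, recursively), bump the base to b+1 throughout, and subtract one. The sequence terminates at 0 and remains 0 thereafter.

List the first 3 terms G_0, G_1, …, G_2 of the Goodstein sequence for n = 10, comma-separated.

G_0 = 10. HB_2(10) = 2^(2 + 1) + 2. Bump = 84. G_1 = 83.
G_1 = 83. HB_3(83) = 3^(3 + 1) + 2. Bump = 1026. G_2 = 1025.

10, 83, 1025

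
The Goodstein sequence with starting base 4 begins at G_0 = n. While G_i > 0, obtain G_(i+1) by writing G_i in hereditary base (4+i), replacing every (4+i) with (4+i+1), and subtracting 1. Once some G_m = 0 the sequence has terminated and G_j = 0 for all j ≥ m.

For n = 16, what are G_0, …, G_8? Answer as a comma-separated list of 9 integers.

base 4: 16 = 4^2; at 5: 5^2 = 25; next = 24
base 5: 24 = 4·5 + 4; at 6: 4·6 + 4 = 28; next = 27
base 6: 27 = 4·6 + 3; at 7: 4·7 + 3 = 31; next = 30
base 7: 30 = 4·7 + 2; at 8: 4·8 + 2 = 34; next = 33
base 8: 33 = 4·8 + 1; at 9: 4·9 + 1 = 37; next = 36
base 9: 36 = 4·9; at 10: 4·10 = 40; next = 39
base 10: 39 = 3·10 + 9; at 11: 3·11 + 9 = 42; next = 41
base 11: 41 = 3·11 + 8; at 12: 3·12 + 8 = 44; next = 43

16, 24, 27, 30, 33, 36, 39, 41, 43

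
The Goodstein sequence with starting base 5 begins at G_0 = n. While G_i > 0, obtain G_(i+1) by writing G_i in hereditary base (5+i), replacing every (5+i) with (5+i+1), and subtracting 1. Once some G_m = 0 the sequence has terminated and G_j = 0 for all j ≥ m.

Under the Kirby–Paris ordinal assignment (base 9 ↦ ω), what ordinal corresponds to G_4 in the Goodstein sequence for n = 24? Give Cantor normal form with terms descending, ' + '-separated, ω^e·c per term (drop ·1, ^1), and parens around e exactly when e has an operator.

[0] 24 ≡ 4·5 + 4 (base 5). Lift 6: 28. −1: 27.
[1] 27 ≡ 4·6 + 3 (base 6). Lift 7: 31. −1: 30.
[2] 30 ≡ 4·7 + 2 (base 7). Lift 8: 34. −1: 33.
[3] 33 ≡ 4·8 + 1 (base 8). Lift 9: 37. −1: 36.
[4] 36 ≡ 4·9 (base 9). Lift 10: 40. −1: 39.

ω·4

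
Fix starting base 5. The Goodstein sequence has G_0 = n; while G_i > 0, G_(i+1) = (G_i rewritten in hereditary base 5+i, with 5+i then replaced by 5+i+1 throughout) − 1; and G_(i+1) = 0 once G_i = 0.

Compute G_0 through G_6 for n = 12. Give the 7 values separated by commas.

12 —HB5→ 2·5 + 2 —bump→ 2·6 + 2 = 14 —(−1)→ 13
13 —HB6→ 2·6 + 1 —bump→ 2·7 + 1 = 15 —(−1)→ 14
14 —HB7→ 2·7 —bump→ 2·8 = 16 —(−1)→ 15
15 —HB8→ 8 + 7 —bump→ 9 + 7 = 16 —(−1)→ 15
15 —HB9→ 9 + 6 —bump→ 10 + 6 = 16 —(−1)→ 15
15 —HB10→ 10 + 5 —bump→ 11 + 5 = 16 —(−1)→ 15

12, 13, 14, 15, 15, 15, 15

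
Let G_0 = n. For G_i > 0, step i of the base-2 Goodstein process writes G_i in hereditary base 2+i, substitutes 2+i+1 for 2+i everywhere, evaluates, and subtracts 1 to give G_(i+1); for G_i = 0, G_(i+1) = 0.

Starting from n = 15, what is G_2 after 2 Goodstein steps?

G_0=15  [base 2] 2^(2 + 1) + 2^2 + 2 + 1  →[2↦3]→  3^(3 + 1) + 3^3 + 3 + 1 = 112  −1 ⇒ G_1=111
G_1=111  [base 3] 3^(3 + 1) + 3^3 + 3  →[3↦4]→  4^(4 + 1) + 4^4 + 4 = 1284  −1 ⇒ G_2=1283
G_2=1283  [base 4] 4^(4 + 1) + 4^4 + 3  →[4↦5]→  5^(5 + 1) + 5^5 + 3 = 18753  −1 ⇒ G_3=18752

1283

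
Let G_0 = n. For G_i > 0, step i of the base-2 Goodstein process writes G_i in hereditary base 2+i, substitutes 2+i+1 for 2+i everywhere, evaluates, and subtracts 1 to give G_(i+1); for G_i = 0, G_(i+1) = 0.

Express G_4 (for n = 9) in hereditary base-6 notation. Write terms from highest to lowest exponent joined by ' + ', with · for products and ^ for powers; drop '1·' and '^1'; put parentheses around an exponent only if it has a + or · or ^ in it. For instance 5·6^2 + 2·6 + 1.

9 —HB2→ 2^(2 + 1) + 1 —bump→ 3^(3 + 1) + 1 = 82 —(−1)→ 81
81 —HB3→ 3^(3 + 1) —bump→ 4^(4 + 1) = 1024 —(−1)→ 1023
1023 —HB4→ 3·4^4 + 3·4^3 + 3·4^2 + 3·4 + 3 —bump→ 3·5^5 + 3·5^3 + 3·5^2 + 3·5 + 3 = 9843 —(−1)→ 9842
9842 —HB5→ 3·5^5 + 3·5^3 + 3·5^2 + 3·5 + 2 —bump→ 3·6^6 + 3·6^3 + 3·6^2 + 3·6 + 2 = 140744 —(−1)→ 140743
140743 —HB6→ 3·6^6 + 3·6^3 + 3·6^2 + 3·6 + 1 —bump→ 3·7^7 + 3·7^3 + 3·7^2 + 3·7 + 1 = 2471827 —(−1)→ 2471826

3·6^6 + 3·6^3 + 3·6^2 + 3·6 + 1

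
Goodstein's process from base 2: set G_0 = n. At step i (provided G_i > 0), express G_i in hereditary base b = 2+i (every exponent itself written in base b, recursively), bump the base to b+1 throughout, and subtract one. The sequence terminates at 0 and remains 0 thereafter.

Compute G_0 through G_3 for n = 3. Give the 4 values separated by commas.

3, 3, 3, 2

i=0: 3 = 2 + 1 (b=2); 2→3: 3 + 1 = 4; 4−1 = 3
i=1: 3 = 3 (b=3); 3→4: 4 = 4; 4−1 = 3
i=2: 3 = 3 (b=4); 4→5: 3 = 3; 3−1 = 2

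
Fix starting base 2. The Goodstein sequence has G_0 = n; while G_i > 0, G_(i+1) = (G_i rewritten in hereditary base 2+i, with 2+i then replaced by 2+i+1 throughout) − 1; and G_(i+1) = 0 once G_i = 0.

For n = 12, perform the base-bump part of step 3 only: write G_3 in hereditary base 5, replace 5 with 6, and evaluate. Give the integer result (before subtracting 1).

i=0: 12 = 2^(2 + 1) + 2^2 (b=2); 2→3: 3^(3 + 1) + 3^3 = 108; 108−1 = 107
i=1: 107 = 3^(3 + 1) + 2·3^2 + 2·3 + 2 (b=3); 3→4: 4^(4 + 1) + 2·4^2 + 2·4 + 2 = 1066; 1066−1 = 1065
i=2: 1065 = 4^(4 + 1) + 2·4^2 + 2·4 + 1 (b=4); 4→5: 5^(5 + 1) + 2·5^2 + 2·5 + 1 = 15686; 15686−1 = 15685
i=3: 15685 = 5^(5 + 1) + 2·5^2 + 2·5 (b=5); 5→6: 6^(6 + 1) + 2·6^2 + 2·6 = 280020; 280020−1 = 280019

280020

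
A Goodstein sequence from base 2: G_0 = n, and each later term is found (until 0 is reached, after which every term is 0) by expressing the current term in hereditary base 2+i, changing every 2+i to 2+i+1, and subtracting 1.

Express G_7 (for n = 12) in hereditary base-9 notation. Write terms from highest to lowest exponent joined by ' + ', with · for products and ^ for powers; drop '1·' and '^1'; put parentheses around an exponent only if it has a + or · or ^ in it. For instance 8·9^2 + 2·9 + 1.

base 2: 12 = 2^(2 + 1) + 2^2; at 3: 3^(3 + 1) + 3^3 = 108; next = 107
base 3: 107 = 3^(3 + 1) + 2·3^2 + 2·3 + 2; at 4: 4^(4 + 1) + 2·4^2 + 2·4 + 2 = 1066; next = 1065
base 4: 1065 = 4^(4 + 1) + 2·4^2 + 2·4 + 1; at 5: 5^(5 + 1) + 2·5^2 + 2·5 + 1 = 15686; next = 15685
base 5: 15685 = 5^(5 + 1) + 2·5^2 + 2·5; at 6: 6^(6 + 1) + 2·6^2 + 2·6 = 280020; next = 280019
base 6: 280019 = 6^(6 + 1) + 2·6^2 + 6 + 5; at 7: 7^(7 + 1) + 2·7^2 + 7 + 5 = 5764911; next = 5764910
base 7: 5764910 = 7^(7 + 1) + 2·7^2 + 7 + 4; at 8: 8^(8 + 1) + 2·8^2 + 8 + 4 = 134217868; next = 134217867
base 8: 134217867 = 8^(8 + 1) + 2·8^2 + 8 + 3; at 9: 9^(9 + 1) + 2·9^2 + 9 + 3 = 3486784575; next = 3486784574
base 9: 3486784574 = 9^(9 + 1) + 2·9^2 + 9 + 2; at 10: 10^(10 + 1) + 2·10^2 + 10 + 2 = 100000000212; next = 100000000211

9^(9 + 1) + 2·9^2 + 9 + 2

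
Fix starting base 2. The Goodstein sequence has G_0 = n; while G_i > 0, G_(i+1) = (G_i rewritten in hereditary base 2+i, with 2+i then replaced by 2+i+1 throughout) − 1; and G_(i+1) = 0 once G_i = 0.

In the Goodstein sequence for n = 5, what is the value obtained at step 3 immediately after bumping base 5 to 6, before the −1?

(0) 5|_2 = 2^2 + 1 ↦ 3^3 + 1|_3 = 28 ⇒ 27
(1) 27|_3 = 3^3 ↦ 4^4|_4 = 256 ⇒ 255
(2) 255|_4 = 3·4^3 + 3·4^2 + 3·4 + 3 ↦ 3·5^3 + 3·5^2 + 3·5 + 3|_5 = 468 ⇒ 467
(3) 467|_5 = 3·5^3 + 3·5^2 + 3·5 + 2 ↦ 3·6^3 + 3·6^2 + 3·6 + 2|_6 = 776 ⇒ 775

776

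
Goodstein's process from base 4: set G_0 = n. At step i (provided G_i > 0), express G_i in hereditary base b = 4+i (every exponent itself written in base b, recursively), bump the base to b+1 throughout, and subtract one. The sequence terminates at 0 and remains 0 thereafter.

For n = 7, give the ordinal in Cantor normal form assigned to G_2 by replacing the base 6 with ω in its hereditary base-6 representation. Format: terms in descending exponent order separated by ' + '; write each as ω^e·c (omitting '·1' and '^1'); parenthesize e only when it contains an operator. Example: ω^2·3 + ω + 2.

ω + 1

(0) 7|_4 = 4 + 3 ↦ 5 + 3|_5 = 8 ⇒ 7
(1) 7|_5 = 5 + 2 ↦ 6 + 2|_6 = 8 ⇒ 7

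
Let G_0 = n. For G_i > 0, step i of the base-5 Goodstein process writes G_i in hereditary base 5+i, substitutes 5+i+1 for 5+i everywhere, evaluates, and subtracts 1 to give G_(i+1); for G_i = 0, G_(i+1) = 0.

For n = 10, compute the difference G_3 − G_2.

0

G_0 = 10. HB_5(10) = 2·5. Bump = 12. G_1 = 11.
G_1 = 11. HB_6(11) = 6 + 5. Bump = 12. G_2 = 11.
G_2 = 11. HB_7(11) = 7 + 4. Bump = 12. G_3 = 11.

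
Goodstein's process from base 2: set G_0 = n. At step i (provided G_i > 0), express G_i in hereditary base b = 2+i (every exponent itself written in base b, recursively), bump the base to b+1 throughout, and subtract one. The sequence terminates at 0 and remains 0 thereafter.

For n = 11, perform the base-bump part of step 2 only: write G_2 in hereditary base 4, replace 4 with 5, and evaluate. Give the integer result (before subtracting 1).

base 2: 11 = 2^(2 + 1) + 2 + 1; at 3: 3^(3 + 1) + 3 + 1 = 85; next = 84
base 3: 84 = 3^(3 + 1) + 3; at 4: 4^(4 + 1) + 4 = 1028; next = 1027
base 4: 1027 = 4^(4 + 1) + 3; at 5: 5^(5 + 1) + 3 = 15628; next = 15627

15628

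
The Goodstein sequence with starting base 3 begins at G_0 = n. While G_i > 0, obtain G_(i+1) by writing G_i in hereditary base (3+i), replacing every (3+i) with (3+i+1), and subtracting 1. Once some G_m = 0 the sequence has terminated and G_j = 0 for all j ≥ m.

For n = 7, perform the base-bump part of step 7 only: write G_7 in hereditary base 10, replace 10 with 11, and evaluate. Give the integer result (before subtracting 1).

9

i=0: 7 = 2·3 + 1 (b=3); 3→4: 2·4 + 1 = 9; 9−1 = 8
i=1: 8 = 2·4 (b=4); 4→5: 2·5 = 10; 10−1 = 9
i=2: 9 = 5 + 4 (b=5); 5→6: 6 + 4 = 10; 10−1 = 9
i=3: 9 = 6 + 3 (b=6); 6→7: 7 + 3 = 10; 10−1 = 9
i=4: 9 = 7 + 2 (b=7); 7→8: 8 + 2 = 10; 10−1 = 9
i=5: 9 = 8 + 1 (b=8); 8→9: 9 + 1 = 10; 10−1 = 9
i=6: 9 = 9 (b=9); 9→10: 10 = 10; 10−1 = 9
i=7: 9 = 9 (b=10); 10→11: 9 = 9; 9−1 = 8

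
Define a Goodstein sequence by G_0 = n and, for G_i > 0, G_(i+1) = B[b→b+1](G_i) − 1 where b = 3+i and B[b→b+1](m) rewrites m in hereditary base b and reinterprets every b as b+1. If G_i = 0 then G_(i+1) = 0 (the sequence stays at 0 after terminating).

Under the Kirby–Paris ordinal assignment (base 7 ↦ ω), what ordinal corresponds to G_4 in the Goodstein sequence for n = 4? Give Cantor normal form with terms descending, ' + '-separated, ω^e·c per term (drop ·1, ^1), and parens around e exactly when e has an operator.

base 3: 4 = 3 + 1; at 4: 4 + 1 = 5; next = 4
base 4: 4 = 4; at 5: 5 = 5; next = 4
base 5: 4 = 4; at 6: 4 = 4; next = 3
base 6: 3 = 3; at 7: 3 = 3; next = 2
base 7: 2 = 2; at 8: 2 = 2; next = 1

2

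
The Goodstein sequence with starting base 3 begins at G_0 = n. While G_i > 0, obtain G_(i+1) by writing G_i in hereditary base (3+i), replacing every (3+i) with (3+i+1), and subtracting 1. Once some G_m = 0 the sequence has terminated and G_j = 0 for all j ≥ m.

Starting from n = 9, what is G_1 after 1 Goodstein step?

15

(0) 9|_3 = 3^2 ↦ 4^2|_4 = 16 ⇒ 15
(1) 15|_4 = 3·4 + 3 ↦ 3·5 + 3|_5 = 18 ⇒ 17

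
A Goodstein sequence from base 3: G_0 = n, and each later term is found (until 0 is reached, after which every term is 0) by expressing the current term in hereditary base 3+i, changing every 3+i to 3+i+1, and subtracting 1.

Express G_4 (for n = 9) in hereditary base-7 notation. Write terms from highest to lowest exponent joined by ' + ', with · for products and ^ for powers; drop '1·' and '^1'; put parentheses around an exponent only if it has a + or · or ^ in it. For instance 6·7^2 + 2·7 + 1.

3·7

i=0: 9 = 3^2 (b=3); 3→4: 4^2 = 16; 16−1 = 15
i=1: 15 = 3·4 + 3 (b=4); 4→5: 3·5 + 3 = 18; 18−1 = 17
i=2: 17 = 3·5 + 2 (b=5); 5→6: 3·6 + 2 = 20; 20−1 = 19
i=3: 19 = 3·6 + 1 (b=6); 6→7: 3·7 + 1 = 22; 22−1 = 21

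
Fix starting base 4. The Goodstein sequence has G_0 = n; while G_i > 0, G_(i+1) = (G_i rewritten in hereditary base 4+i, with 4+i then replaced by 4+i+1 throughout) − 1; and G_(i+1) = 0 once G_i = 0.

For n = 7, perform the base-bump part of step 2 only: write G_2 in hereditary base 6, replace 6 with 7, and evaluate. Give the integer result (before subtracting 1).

7 —HB4→ 4 + 3 —bump→ 5 + 3 = 8 —(−1)→ 7
7 —HB5→ 5 + 2 —bump→ 6 + 2 = 8 —(−1)→ 7
7 —HB6→ 6 + 1 —bump→ 7 + 1 = 8 —(−1)→ 7

8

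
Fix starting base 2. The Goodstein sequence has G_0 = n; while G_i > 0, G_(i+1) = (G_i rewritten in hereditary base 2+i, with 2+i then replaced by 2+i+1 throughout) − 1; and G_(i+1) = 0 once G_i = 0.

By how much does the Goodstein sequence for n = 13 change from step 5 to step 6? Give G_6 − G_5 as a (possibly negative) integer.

128453481

i=0: 13 = 2^(2 + 1) + 2^2 + 1 (b=2); 2→3: 3^(3 + 1) + 3^3 + 1 = 109; 109−1 = 108
i=1: 108 = 3^(3 + 1) + 3^3 (b=3); 3→4: 4^(4 + 1) + 4^4 = 1280; 1280−1 = 1279
i=2: 1279 = 4^(4 + 1) + 3·4^3 + 3·4^2 + 3·4 + 3 (b=4); 4→5: 5^(5 + 1) + 3·5^3 + 3·5^2 + 3·5 + 3 = 16093; 16093−1 = 16092
i=3: 16092 = 5^(5 + 1) + 3·5^3 + 3·5^2 + 3·5 + 2 (b=5); 5→6: 6^(6 + 1) + 3·6^3 + 3·6^2 + 3·6 + 2 = 280712; 280712−1 = 280711
i=4: 280711 = 6^(6 + 1) + 3·6^3 + 3·6^2 + 3·6 + 1 (b=6); 6→7: 7^(7 + 1) + 3·7^3 + 3·7^2 + 3·7 + 1 = 5765999; 5765999−1 = 5765998
i=5: 5765998 = 7^(7 + 1) + 3·7^3 + 3·7^2 + 3·7 (b=7); 7→8: 8^(8 + 1) + 3·8^3 + 3·8^2 + 3·8 = 134219480; 134219480−1 = 134219479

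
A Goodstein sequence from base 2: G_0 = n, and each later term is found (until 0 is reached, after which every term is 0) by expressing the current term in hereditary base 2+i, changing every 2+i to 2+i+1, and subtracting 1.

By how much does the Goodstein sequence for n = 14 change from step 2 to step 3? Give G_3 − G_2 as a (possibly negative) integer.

17469

14 —HB2→ 2^(2 + 1) + 2^2 + 2 —bump→ 3^(3 + 1) + 3^3 + 3 = 111 —(−1)→ 110
110 —HB3→ 3^(3 + 1) + 3^3 + 2 —bump→ 4^(4 + 1) + 4^4 + 2 = 1282 —(−1)→ 1281
1281 —HB4→ 4^(4 + 1) + 4^4 + 1 —bump→ 5^(5 + 1) + 5^5 + 1 = 18751 —(−1)→ 18750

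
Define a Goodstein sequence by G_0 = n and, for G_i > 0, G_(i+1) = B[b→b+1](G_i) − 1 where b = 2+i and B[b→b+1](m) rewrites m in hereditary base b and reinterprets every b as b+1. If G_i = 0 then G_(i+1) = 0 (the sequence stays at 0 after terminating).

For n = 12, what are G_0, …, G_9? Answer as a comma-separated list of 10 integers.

12, 107, 1065, 15685, 280019, 5764910, 134217867, 3486784574, 100000000211, 3138428376974

i=0: 12 = 2^(2 + 1) + 2^2 (b=2); 2→3: 3^(3 + 1) + 3^3 = 108; 108−1 = 107
i=1: 107 = 3^(3 + 1) + 2·3^2 + 2·3 + 2 (b=3); 3→4: 4^(4 + 1) + 2·4^2 + 2·4 + 2 = 1066; 1066−1 = 1065
i=2: 1065 = 4^(4 + 1) + 2·4^2 + 2·4 + 1 (b=4); 4→5: 5^(5 + 1) + 2·5^2 + 2·5 + 1 = 15686; 15686−1 = 15685
i=3: 15685 = 5^(5 + 1) + 2·5^2 + 2·5 (b=5); 5→6: 6^(6 + 1) + 2·6^2 + 2·6 = 280020; 280020−1 = 280019
i=4: 280019 = 6^(6 + 1) + 2·6^2 + 6 + 5 (b=6); 6→7: 7^(7 + 1) + 2·7^2 + 7 + 5 = 5764911; 5764911−1 = 5764910
i=5: 5764910 = 7^(7 + 1) + 2·7^2 + 7 + 4 (b=7); 7→8: 8^(8 + 1) + 2·8^2 + 8 + 4 = 134217868; 134217868−1 = 134217867
i=6: 134217867 = 8^(8 + 1) + 2·8^2 + 8 + 3 (b=8); 8→9: 9^(9 + 1) + 2·9^2 + 9 + 3 = 3486784575; 3486784575−1 = 3486784574
i=7: 3486784574 = 9^(9 + 1) + 2·9^2 + 9 + 2 (b=9); 9→10: 10^(10 + 1) + 2·10^2 + 10 + 2 = 100000000212; 100000000212−1 = 100000000211
i=8: 100000000211 = 10^(10 + 1) + 2·10^2 + 10 + 1 (b=10); 10→11: 11^(11 + 1) + 2·11^2 + 11 + 1 = 3138428376975; 3138428376975−1 = 3138428376974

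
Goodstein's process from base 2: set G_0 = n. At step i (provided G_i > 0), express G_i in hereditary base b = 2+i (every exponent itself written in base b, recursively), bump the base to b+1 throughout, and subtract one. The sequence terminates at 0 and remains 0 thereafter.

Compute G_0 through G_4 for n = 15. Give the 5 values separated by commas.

15, 111, 1283, 18752, 326593

(0) 15|_2 = 2^(2 + 1) + 2^2 + 2 + 1 ↦ 3^(3 + 1) + 3^3 + 3 + 1|_3 = 112 ⇒ 111
(1) 111|_3 = 3^(3 + 1) + 3^3 + 3 ↦ 4^(4 + 1) + 4^4 + 4|_4 = 1284 ⇒ 1283
(2) 1283|_4 = 4^(4 + 1) + 4^4 + 3 ↦ 5^(5 + 1) + 5^5 + 3|_5 = 18753 ⇒ 18752
(3) 18752|_5 = 5^(5 + 1) + 5^5 + 2 ↦ 6^(6 + 1) + 6^6 + 2|_6 = 326594 ⇒ 326593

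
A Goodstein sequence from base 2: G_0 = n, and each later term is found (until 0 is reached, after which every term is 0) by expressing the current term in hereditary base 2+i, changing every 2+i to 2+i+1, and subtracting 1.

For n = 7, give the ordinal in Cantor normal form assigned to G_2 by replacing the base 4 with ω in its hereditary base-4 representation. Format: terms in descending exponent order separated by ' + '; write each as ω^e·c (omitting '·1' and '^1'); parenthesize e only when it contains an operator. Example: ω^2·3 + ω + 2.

ω^ω + 3

[0] 7 ≡ 2^2 + 2 + 1 (base 2). Lift 3: 31. −1: 30.
[1] 30 ≡ 3^3 + 3 (base 3). Lift 4: 260. −1: 259.
[2] 259 ≡ 4^4 + 3 (base 4). Lift 5: 3128. −1: 3127.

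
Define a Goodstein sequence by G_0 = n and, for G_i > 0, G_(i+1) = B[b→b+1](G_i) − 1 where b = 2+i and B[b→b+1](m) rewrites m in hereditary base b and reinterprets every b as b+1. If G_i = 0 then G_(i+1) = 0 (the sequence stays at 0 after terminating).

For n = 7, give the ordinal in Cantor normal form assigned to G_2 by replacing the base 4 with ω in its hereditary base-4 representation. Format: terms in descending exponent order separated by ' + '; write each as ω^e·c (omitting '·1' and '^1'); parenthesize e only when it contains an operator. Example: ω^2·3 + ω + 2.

base 2: 7 = 2^2 + 2 + 1; at 3: 3^3 + 3 + 1 = 31; next = 30
base 3: 30 = 3^3 + 3; at 4: 4^4 + 4 = 260; next = 259
base 4: 259 = 4^4 + 3; at 5: 5^5 + 3 = 3128; next = 3127

ω^ω + 3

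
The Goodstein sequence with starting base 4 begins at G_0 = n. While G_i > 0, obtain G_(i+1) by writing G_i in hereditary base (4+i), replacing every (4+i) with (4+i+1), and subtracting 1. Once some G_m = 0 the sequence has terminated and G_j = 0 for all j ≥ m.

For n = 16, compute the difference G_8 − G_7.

i=0: 16 = 4^2 (b=4); 4→5: 5^2 = 25; 25−1 = 24
i=1: 24 = 4·5 + 4 (b=5); 5→6: 4·6 + 4 = 28; 28−1 = 27
i=2: 27 = 4·6 + 3 (b=6); 6→7: 4·7 + 3 = 31; 31−1 = 30
i=3: 30 = 4·7 + 2 (b=7); 7→8: 4·8 + 2 = 34; 34−1 = 33
i=4: 33 = 4·8 + 1 (b=8); 8→9: 4·9 + 1 = 37; 37−1 = 36
i=5: 36 = 4·9 (b=9); 9→10: 4·10 = 40; 40−1 = 39
i=6: 39 = 3·10 + 9 (b=10); 10→11: 3·11 + 9 = 42; 42−1 = 41
i=7: 41 = 3·11 + 8 (b=11); 11→12: 3·12 + 8 = 44; 44−1 = 43

2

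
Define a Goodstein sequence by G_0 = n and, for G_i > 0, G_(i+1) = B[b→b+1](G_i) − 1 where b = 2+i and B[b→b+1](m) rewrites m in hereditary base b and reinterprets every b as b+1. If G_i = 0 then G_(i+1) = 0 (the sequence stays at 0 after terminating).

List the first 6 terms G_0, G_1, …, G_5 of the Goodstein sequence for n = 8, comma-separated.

[0] 8 ≡ 2^(2 + 1) (base 2). Lift 3: 81. −1: 80.
[1] 80 ≡ 2·3^3 + 2·3^2 + 2·3 + 2 (base 3). Lift 4: 554. −1: 553.
[2] 553 ≡ 2·4^4 + 2·4^2 + 2·4 + 1 (base 4). Lift 5: 6311. −1: 6310.
[3] 6310 ≡ 2·5^5 + 2·5^2 + 2·5 (base 5). Lift 6: 93396. −1: 93395.
[4] 93395 ≡ 2·6^6 + 2·6^2 + 6 + 5 (base 6). Lift 7: 1647196. −1: 1647195.

8, 80, 553, 6310, 93395, 1647195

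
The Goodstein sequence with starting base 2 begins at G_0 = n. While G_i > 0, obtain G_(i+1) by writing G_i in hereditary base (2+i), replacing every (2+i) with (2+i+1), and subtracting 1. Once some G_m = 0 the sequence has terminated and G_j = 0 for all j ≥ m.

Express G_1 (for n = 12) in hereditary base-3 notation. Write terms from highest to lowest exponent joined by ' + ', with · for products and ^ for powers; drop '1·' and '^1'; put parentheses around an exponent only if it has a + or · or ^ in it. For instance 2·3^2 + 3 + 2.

[0] 12 ≡ 2^(2 + 1) + 2^2 (base 2). Lift 3: 108. −1: 107.
[1] 107 ≡ 3^(3 + 1) + 2·3^2 + 2·3 + 2 (base 3). Lift 4: 1066. −1: 1065.

3^(3 + 1) + 2·3^2 + 2·3 + 2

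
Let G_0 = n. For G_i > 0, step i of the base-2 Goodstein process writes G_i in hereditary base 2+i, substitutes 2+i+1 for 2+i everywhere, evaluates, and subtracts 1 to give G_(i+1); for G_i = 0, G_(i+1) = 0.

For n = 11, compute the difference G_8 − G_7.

67328168473

base 2: 11 = 2^(2 + 1) + 2 + 1; at 3: 3^(3 + 1) + 3 + 1 = 85; next = 84
base 3: 84 = 3^(3 + 1) + 3; at 4: 4^(4 + 1) + 4 = 1028; next = 1027
base 4: 1027 = 4^(4 + 1) + 3; at 5: 5^(5 + 1) + 3 = 15628; next = 15627
base 5: 15627 = 5^(5 + 1) + 2; at 6: 6^(6 + 1) + 2 = 279938; next = 279937
base 6: 279937 = 6^(6 + 1) + 1; at 7: 7^(7 + 1) + 1 = 5764802; next = 5764801
base 7: 5764801 = 7^(7 + 1); at 8: 8^(8 + 1) = 134217728; next = 134217727
base 8: 134217727 = 7·8^8 + 7·8^7 + 7·8^6 + 7·8^5 + 7·8^4 + 7·8^3 + 7·8^2 + 7·8 + 7; at 9: 7·9^9 + 7·9^7 + 7·9^6 + 7·9^5 + 7·9^4 + 7·9^3 + 7·9^2 + 7·9 + 7 = 2749609303; next = 2749609302
base 9: 2749609302 = 7·9^9 + 7·9^7 + 7·9^6 + 7·9^5 + 7·9^4 + 7·9^3 + 7·9^2 + 7·9 + 6; at 10: 7·10^10 + 7·10^7 + 7·10^6 + 7·10^5 + 7·10^4 + 7·10^3 + 7·10^2 + 7·10 + 6 = 70077777776; next = 70077777775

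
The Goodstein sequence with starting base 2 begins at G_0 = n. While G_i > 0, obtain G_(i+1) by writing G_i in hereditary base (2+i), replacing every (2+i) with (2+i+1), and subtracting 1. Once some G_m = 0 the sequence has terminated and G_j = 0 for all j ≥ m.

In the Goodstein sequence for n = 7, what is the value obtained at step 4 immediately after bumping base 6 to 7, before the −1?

G_0=7  [base 2] 2^2 + 2 + 1  →[2↦3]→  3^3 + 3 + 1 = 31  −1 ⇒ G_1=30
G_1=30  [base 3] 3^3 + 3  →[3↦4]→  4^4 + 4 = 260  −1 ⇒ G_2=259
G_2=259  [base 4] 4^4 + 3  →[4↦5]→  5^5 + 3 = 3128  −1 ⇒ G_3=3127
G_3=3127  [base 5] 5^5 + 2  →[5↦6]→  6^6 + 2 = 46658  −1 ⇒ G_4=46657
G_4=46657  [base 6] 6^6 + 1  →[6↦7]→  7^7 + 1 = 823544  −1 ⇒ G_5=823543

823544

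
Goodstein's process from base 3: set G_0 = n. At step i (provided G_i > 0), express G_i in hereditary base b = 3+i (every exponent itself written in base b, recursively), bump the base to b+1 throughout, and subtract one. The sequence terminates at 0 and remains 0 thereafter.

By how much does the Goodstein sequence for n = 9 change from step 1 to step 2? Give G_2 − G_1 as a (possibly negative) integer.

(0) 9|_3 = 3^2 ↦ 4^2|_4 = 16 ⇒ 15
(1) 15|_4 = 3·4 + 3 ↦ 3·5 + 3|_5 = 18 ⇒ 17

2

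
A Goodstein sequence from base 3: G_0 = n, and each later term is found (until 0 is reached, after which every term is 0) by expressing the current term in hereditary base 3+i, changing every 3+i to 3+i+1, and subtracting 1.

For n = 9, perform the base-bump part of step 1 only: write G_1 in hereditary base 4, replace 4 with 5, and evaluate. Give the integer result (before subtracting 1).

18

base 3: 9 = 3^2; at 4: 4^2 = 16; next = 15
base 4: 15 = 3·4 + 3; at 5: 3·5 + 3 = 18; next = 17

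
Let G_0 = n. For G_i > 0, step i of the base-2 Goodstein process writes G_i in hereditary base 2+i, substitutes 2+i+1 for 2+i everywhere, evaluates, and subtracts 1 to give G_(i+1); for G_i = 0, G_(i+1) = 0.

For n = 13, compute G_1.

108

G_0=13  [base 2] 2^(2 + 1) + 2^2 + 1  →[2↦3]→  3^(3 + 1) + 3^3 + 1 = 109  −1 ⇒ G_1=108
G_1=108  [base 3] 3^(3 + 1) + 3^3  →[3↦4]→  4^(4 + 1) + 4^4 = 1280  −1 ⇒ G_2=1279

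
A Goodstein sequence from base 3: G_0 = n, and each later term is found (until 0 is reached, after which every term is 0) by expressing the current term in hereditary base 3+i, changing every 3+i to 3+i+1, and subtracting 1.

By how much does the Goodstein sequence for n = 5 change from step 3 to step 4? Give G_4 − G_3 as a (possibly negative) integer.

[0] 5 ≡ 3 + 2 (base 3). Lift 4: 6. −1: 5.
[1] 5 ≡ 4 + 1 (base 4). Lift 5: 6. −1: 5.
[2] 5 ≡ 5 (base 5). Lift 6: 6. −1: 5.
[3] 5 ≡ 5 (base 6). Lift 7: 5. −1: 4.

-1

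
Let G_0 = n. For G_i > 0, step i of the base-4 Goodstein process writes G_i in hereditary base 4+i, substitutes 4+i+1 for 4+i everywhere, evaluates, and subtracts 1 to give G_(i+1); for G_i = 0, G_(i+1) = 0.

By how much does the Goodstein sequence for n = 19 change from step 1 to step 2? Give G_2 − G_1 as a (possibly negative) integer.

[0] 19 ≡ 4^2 + 3 (base 4). Lift 5: 28. −1: 27.
[1] 27 ≡ 5^2 + 2 (base 5). Lift 6: 38. −1: 37.

10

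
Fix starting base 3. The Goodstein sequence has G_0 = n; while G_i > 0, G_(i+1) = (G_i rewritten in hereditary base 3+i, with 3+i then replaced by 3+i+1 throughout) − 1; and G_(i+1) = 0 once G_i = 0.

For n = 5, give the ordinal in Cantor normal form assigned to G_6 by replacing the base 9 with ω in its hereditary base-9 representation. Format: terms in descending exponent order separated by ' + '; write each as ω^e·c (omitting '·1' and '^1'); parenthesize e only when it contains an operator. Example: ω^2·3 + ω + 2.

base 3: 5 = 3 + 2; at 4: 4 + 2 = 6; next = 5
base 4: 5 = 4 + 1; at 5: 5 + 1 = 6; next = 5
base 5: 5 = 5; at 6: 6 = 6; next = 5
base 6: 5 = 5; at 7: 5 = 5; next = 4
base 7: 4 = 4; at 8: 4 = 4; next = 3
base 8: 3 = 3; at 9: 3 = 3; next = 2
base 9: 2 = 2; at 10: 2 = 2; next = 1

2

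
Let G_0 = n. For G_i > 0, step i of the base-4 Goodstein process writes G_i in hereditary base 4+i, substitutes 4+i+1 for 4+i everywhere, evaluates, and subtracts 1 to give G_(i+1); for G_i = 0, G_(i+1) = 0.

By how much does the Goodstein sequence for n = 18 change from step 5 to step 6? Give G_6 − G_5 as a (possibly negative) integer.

5

i=0: 18 = 4^2 + 2 (b=4); 4→5: 5^2 + 2 = 27; 27−1 = 26
i=1: 26 = 5^2 + 1 (b=5); 5→6: 6^2 + 1 = 37; 37−1 = 36
i=2: 36 = 6^2 (b=6); 6→7: 7^2 = 49; 49−1 = 48
i=3: 48 = 6·7 + 6 (b=7); 7→8: 6·8 + 6 = 54; 54−1 = 53
i=4: 53 = 6·8 + 5 (b=8); 8→9: 6·9 + 5 = 59; 59−1 = 58
i=5: 58 = 6·9 + 4 (b=9); 9→10: 6·10 + 4 = 64; 64−1 = 63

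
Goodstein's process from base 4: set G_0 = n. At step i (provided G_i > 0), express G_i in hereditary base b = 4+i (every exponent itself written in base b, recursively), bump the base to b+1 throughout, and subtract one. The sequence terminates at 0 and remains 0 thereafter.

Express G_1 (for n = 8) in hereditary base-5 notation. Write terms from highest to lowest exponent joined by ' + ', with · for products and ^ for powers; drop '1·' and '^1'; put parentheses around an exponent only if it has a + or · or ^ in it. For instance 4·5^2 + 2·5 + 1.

base 4: 8 = 2·4; at 5: 2·5 = 10; next = 9
base 5: 9 = 5 + 4; at 6: 6 + 4 = 10; next = 9

5 + 4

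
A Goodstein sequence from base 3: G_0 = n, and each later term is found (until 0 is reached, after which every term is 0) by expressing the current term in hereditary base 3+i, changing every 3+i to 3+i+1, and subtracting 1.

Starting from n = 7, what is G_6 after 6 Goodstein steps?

G_0 = 7. HB_3(7) = 2·3 + 1. Bump = 9. G_1 = 8.
G_1 = 8. HB_4(8) = 2·4. Bump = 10. G_2 = 9.
G_2 = 9. HB_5(9) = 5 + 4. Bump = 10. G_3 = 9.
G_3 = 9. HB_6(9) = 6 + 3. Bump = 10. G_4 = 9.
G_4 = 9. HB_7(9) = 7 + 2. Bump = 10. G_5 = 9.
G_5 = 9. HB_8(9) = 8 + 1. Bump = 10. G_6 = 9.
G_6 = 9. HB_9(9) = 9. Bump = 10. G_7 = 9.

9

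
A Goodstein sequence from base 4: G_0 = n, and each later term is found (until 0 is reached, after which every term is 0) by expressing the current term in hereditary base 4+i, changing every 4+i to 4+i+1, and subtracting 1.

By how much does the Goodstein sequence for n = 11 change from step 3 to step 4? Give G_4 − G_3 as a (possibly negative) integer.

1

base 4: 11 = 2·4 + 3; at 5: 2·5 + 3 = 13; next = 12
base 5: 12 = 2·5 + 2; at 6: 2·6 + 2 = 14; next = 13
base 6: 13 = 2·6 + 1; at 7: 2·7 + 1 = 15; next = 14
base 7: 14 = 2·7; at 8: 2·8 = 16; next = 15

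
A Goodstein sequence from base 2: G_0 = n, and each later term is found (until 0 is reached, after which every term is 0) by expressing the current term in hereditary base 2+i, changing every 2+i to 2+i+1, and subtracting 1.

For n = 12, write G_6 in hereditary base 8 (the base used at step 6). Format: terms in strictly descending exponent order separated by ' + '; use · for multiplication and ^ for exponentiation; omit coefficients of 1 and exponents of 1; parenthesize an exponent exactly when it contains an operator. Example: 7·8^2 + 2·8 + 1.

step 0: 12 = 2^(2 + 1) + 2^2; sub 3 for 2: 3^(3 + 1) + 3^3; = 108; G_1 = 108−1 = 107
step 1: 107 = 3^(3 + 1) + 2·3^2 + 2·3 + 2; sub 4 for 3: 4^(4 + 1) + 2·4^2 + 2·4 + 2; = 1066; G_2 = 1066−1 = 1065
step 2: 1065 = 4^(4 + 1) + 2·4^2 + 2·4 + 1; sub 5 for 4: 5^(5 + 1) + 2·5^2 + 2·5 + 1; = 15686; G_3 = 15686−1 = 15685
step 3: 15685 = 5^(5 + 1) + 2·5^2 + 2·5; sub 6 for 5: 6^(6 + 1) + 2·6^2 + 2·6; = 280020; G_4 = 280020−1 = 280019
step 4: 280019 = 6^(6 + 1) + 2·6^2 + 6 + 5; sub 7 for 6: 7^(7 + 1) + 2·7^2 + 7 + 5; = 5764911; G_5 = 5764911−1 = 5764910
step 5: 5764910 = 7^(7 + 1) + 2·7^2 + 7 + 4; sub 8 for 7: 8^(8 + 1) + 2·8^2 + 8 + 4; = 134217868; G_6 = 134217868−1 = 134217867

8^(8 + 1) + 2·8^2 + 8 + 3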